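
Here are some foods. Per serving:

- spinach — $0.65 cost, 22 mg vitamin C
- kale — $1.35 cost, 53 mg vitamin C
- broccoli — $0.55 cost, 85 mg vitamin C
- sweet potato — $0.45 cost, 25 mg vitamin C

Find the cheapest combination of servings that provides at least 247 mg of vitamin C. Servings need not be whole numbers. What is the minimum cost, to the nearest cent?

Cost per mg of vitamin C: broccoli $0.0065, sweet potato $0.0180, kale $0.0255, spinach $0.0295.
With no serving limits, use only broccoli: 247 mg / 85 mg = 2.906 servings × $0.55 = $1.60.

$1.60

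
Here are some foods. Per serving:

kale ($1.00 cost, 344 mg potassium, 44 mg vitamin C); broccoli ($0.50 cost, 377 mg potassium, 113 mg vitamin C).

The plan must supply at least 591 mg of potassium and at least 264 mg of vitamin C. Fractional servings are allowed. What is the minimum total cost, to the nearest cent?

With two linear requirements the optimum uses one or two foods; enumerate the corners.
kale only: max(591/344, 264/44) = 6 servings → $6.00.
broccoli only: max(591/377, 264/113) = 2.336 servings → $1.17.
kale + broccoli: the both-tight solution has a negative serving — not a feasible corner.
The minimum over all feasible corners is $1.17.

$1.17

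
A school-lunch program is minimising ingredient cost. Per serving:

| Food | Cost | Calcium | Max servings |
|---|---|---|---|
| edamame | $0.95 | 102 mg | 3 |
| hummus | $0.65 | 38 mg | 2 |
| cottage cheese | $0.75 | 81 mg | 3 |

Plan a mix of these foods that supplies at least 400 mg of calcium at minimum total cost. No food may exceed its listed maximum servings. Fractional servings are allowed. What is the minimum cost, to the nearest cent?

Cost per mg of calcium: cottage cheese $0.0093, edamame $0.0093, hummus $0.0171.
Take 3 servings of cottage cheese: +243.0 mg calcium for $2.25 (total $2.25, still need 157.0 mg).
Take 1.539 servings of edamame: +157.0 mg calcium for $1.46 (total $3.71, still need 0.0 mg).
Filling from the cheapest source first is optimal under one linear minimum: $3.71.

$3.71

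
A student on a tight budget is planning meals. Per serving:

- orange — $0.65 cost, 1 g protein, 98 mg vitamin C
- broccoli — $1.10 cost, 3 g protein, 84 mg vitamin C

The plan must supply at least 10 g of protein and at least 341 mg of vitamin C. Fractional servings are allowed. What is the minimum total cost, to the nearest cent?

Check every corner: each single food scaled to meet both minima, and each pair solved so both constraints bind.
orange only: max(10/1, 341/98) = 10 servings → $6.50.
broccoli only: max(10/3, 341/84) = 4.06 servings → $4.47.
orange + broccoli with both tight: 0.8714 servings and 3.043 servings → $3.91.
Cheapest feasible corner: $3.91.

$3.91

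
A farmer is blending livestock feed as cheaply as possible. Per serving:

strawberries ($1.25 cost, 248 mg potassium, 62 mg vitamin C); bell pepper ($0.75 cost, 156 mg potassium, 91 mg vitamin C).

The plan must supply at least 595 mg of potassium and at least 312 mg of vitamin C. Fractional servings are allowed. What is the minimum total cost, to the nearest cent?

$2.86

Compare the cost at each extreme point of the feasible region.
strawberries only: max(595/248, 312/62) = 5.032 servings → $6.29.
bell pepper only: max(595/156, 312/91) = 3.814 servings → $2.86.
strawberries + bell pepper with both tight: 0.4244 servings and 3.139 servings → $2.89.
The minimum over all feasible corners is $2.86.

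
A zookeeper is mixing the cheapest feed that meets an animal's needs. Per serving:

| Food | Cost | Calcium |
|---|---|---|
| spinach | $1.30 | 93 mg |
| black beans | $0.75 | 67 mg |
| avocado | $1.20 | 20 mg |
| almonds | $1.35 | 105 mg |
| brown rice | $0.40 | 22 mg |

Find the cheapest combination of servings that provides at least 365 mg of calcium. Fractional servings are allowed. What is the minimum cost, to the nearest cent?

$4.09

Cost per mg of calcium: black beans $0.0112, almonds $0.0129, spinach $0.0140, brown rice $0.0182, avocado $0.0600.
With no serving limits, use only black beans: 365 mg / 67 mg = 5.448 servings × $0.75 = $4.09.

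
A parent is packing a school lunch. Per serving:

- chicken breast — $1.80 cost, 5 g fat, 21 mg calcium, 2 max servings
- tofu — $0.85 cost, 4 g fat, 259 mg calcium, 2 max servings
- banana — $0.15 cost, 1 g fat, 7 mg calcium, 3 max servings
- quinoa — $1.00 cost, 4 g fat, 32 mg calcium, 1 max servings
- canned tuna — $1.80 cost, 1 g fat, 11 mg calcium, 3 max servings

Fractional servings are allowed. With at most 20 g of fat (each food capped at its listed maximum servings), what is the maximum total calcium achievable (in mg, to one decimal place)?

612.4 mg

Calcium per g fat: tofu 64.75, canned tuna 11, quinoa 8, banana 7, chicken breast 4.2.
Take 2 servings of tofu: uses 8 g fat, +518.0 mg calcium (running total 518.0 mg).
Take 3 servings of canned tuna: uses 3 g fat, +33.0 mg calcium (running total 551.0 mg).
Take 1 serving of quinoa: uses 4 g fat, +32.0 mg calcium (running total 583.0 mg).
Take 3 servings of banana: uses 3 g fat, +21.0 mg calcium (running total 604.0 mg).
Take 0.4 servings of chicken breast: uses 2 g fat, +8.4 mg calcium (running total 612.4 mg).
Filling greedily by calcium-per-g fat is optimal for one linear limit, giving 612.4 mg.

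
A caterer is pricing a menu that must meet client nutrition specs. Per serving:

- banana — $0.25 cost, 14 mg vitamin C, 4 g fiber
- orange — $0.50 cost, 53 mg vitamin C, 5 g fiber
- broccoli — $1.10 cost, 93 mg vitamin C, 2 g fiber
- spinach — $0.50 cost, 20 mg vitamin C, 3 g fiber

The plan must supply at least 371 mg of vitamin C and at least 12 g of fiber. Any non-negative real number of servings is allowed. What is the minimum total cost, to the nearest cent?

$3.50

Check every corner: each single food scaled to meet both minima, and each pair solved so both constraints bind.
banana only: max(371/14, 12/4) = 26.5 servings → $6.62.
orange only: max(371/53, 12/5) = 7 servings → $3.50.
broccoli only: max(371/93, 12/2) = 6 servings → $6.60.
spinach only: max(371/20, 12/3) = 18.55 servings → $9.28.
banana + orange with both targets exact would need a negative amount; discard.
banana + broccoli with both tight: 1.087 servings and 3.826 servings → $4.48.
banana + spinach with both targets exact would need a negative amount; discard.
orange + broccoli with both tight: 1.042 servings and 3.396 servings → $4.26.
orange + spinach with both targets exact would need a negative amount; discard.
broccoli + spinach with both tight: 3.653 servings and 1.565 servings → $4.80.
Cheapest feasible corner: $3.50.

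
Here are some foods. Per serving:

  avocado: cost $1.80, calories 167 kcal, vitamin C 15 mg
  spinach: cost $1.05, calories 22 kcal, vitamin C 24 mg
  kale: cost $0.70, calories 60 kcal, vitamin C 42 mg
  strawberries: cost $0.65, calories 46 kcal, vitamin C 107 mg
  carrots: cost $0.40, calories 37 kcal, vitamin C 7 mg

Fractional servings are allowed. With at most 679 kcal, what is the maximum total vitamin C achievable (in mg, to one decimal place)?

1579.4 mg

Vitamin C per kcal: strawberries 2.326, spinach 1.091, kale 0.7, carrots 0.1892, avocado 0.08982.
With no serving limits, spend the whole calories allowance on strawberries: 679 kcal / 46 kcal × 107 mg = 1579.4 mg.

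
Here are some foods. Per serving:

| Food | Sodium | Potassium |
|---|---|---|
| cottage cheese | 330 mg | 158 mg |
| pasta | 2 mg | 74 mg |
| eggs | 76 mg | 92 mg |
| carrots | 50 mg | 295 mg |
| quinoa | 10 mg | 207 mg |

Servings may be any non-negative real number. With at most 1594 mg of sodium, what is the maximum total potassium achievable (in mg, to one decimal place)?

58978.0 mg

Potassium per mg sodium: pasta 37, quinoa 20.7, carrots 5.9, eggs 1.211, cottage cheese 0.4788.
With no serving limits, spend the whole sodium allowance on pasta: 1594 mg / 2 mg × 74 mg = 58978.0 mg.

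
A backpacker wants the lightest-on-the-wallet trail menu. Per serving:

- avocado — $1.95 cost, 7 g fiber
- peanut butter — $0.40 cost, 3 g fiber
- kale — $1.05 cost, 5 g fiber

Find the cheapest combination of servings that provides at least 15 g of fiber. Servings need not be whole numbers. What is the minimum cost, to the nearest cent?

$2.00

Cost per g of fiber: peanut butter $0.1333, kale $0.2100, avocado $0.2786.
With no serving limits, use only peanut butter: 15 g / 3 g = 5 servings × $0.40 = $2.00.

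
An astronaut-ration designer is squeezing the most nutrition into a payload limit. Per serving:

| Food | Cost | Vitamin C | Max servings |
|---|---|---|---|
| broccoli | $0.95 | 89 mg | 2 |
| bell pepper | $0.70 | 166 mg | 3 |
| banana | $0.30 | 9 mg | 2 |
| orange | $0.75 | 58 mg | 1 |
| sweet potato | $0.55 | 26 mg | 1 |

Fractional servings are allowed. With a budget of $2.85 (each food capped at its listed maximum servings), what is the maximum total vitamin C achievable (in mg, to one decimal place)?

Vitamin C per dollar: bell pepper 237.1, broccoli 93.68, orange 77.33, sweet potato 47.27, banana 30.
Take 3 servings of bell pepper: spends $2.10, +498.0 mg vitamin C (running total 498.0 mg).
Take 0.7895 servings of broccoli: spends $0.75, +70.3 mg vitamin C (running total 568.3 mg).
Greedy by best ratio exhausts the cost allowance optimally: 568.3 mg.

568.3 mg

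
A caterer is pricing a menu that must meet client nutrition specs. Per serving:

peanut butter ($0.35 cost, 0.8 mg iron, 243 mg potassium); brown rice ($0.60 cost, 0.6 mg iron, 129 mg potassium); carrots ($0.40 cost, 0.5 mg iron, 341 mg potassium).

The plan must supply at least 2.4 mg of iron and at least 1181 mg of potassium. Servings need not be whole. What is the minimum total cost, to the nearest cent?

$1.48

Two binding constraints pin down two serving amounts, so the optimal mix uses at most two foods. The candidates are each food alone (scaled to the tighter of iron/potassium) and each pair with both constraints tight.
peanut butter only: max(2.4/0.8, 1181/243) = 4.86 servings → $1.70.
brown rice only: max(2.4/0.6, 1181/129) = 9.155 servings → $5.49.
carrots only: max(2.4/0.5, 1181/341) = 4.8 servings → $1.92.
peanut butter + brown rice: the both-tight solution has a negative serving — not a feasible corner.
peanut butter + carrots with both tight: 1.506 servings and 2.39 servings → $1.48.
brown rice + carrots with both tight: 1.627 servings and 2.848 servings → $2.12.
The minimum over all feasible corners is $1.48.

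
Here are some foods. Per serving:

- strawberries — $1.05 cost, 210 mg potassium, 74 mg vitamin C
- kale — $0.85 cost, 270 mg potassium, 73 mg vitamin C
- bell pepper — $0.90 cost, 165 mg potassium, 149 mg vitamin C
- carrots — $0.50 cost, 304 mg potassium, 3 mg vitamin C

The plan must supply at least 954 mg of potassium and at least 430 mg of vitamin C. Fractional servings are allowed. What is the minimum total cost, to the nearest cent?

$3.36

strawberries only: max(954/210, 430/74) = 5.811 servings → $6.10.
kale only: max(954/270, 430/73) = 5.89 servings → $5.01.
bell pepper only: max(954/165, 430/149) = 5.782 servings → $5.20.
carrots only: max(954/304, 430/3) = 143.3 servings → $71.67.
strawberries + kale with both targets exact would need a negative amount; discard.
strawberries + bell pepper with both tight: 3.731 servings and 1.033 servings → $4.85.
strawberries + carrots: the both-tight solution has a negative serving — not a feasible corner.
kale + bell pepper with both tight: 2.526 servings and 1.648 servings → $3.63.
kale + carrots with both targets exact would need a negative amount; discard.
bell pepper + carrots with both tight: 2.854 servings and 1.589 servings → $3.36.
So the least-cost plan costs $3.36.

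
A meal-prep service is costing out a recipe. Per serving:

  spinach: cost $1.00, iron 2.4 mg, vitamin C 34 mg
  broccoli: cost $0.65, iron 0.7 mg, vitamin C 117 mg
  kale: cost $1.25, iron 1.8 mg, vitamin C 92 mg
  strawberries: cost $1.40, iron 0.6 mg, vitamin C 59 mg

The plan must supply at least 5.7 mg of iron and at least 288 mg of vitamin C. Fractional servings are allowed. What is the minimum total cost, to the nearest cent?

$3.07

An LP optimum is at a vertex; with two nutrient constraints at most two foods are used. Check each candidate.
spinach only: max(5.7/2.4, 288/34) = 8.471 servings → $8.47.
broccoli only: max(5.7/0.7, 288/117) = 8.143 servings → $5.29.
kale only: max(5.7/1.8, 288/92) = 3.167 servings → $3.96.
strawberries only: max(5.7/0.6, 288/59) = 9.5 servings → $13.30.
spinach + broccoli with both tight: 1.811 servings and 1.935 servings → $3.07.
spinach + kale with both tight: 0.03759 servings and 3.117 servings → $3.93.
spinach + strawberries with both tight: 1.349 servings and 4.104 servings → $7.09.
broccoli + kale: the both-tight solution has a negative serving — not a feasible corner.
broccoli + strawberries: intersection lies outside the first quadrant.
kale + strawberries with both targets exact would need a negative amount; discard.
Cheapest feasible corner: $3.07.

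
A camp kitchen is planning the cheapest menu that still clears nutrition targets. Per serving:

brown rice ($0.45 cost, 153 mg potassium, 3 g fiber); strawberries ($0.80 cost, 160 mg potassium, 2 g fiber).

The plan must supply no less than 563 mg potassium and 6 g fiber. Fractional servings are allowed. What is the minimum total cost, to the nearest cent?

$1.66

brown rice only: max(563/153, 6/3) = 3.68 servings → $1.66.
strawberries only: max(563/160, 6/2) = 3.519 servings → $2.81.
brown rice + strawberries: intersection lies outside the first quadrant.
Cheapest feasible corner: $1.66.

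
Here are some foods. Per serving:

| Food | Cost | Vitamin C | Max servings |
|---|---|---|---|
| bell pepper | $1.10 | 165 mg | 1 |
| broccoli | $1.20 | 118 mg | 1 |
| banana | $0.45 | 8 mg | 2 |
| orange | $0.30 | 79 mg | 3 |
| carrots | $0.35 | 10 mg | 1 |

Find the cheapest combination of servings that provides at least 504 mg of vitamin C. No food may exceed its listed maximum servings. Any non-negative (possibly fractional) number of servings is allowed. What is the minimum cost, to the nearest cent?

Cost per mg of vitamin C: orange $0.0038, bell pepper $0.0067, broccoli $0.0102, carrots $0.0350, banana $0.0563.
Take 3 servings of orange: +237.0 mg vitamin C for $0.90 (total $0.90, still need 267.0 mg).
Take 1 serving of bell pepper: +165.0 mg vitamin C for $1.10 (total $2.00, still need 102.0 mg).
Take 0.8644 servings of broccoli: +102.0 mg vitamin C for $1.04 (total $3.04, still need 0.0 mg).
Filling from the cheapest source first is optimal under one linear minimum: $3.04.

$3.04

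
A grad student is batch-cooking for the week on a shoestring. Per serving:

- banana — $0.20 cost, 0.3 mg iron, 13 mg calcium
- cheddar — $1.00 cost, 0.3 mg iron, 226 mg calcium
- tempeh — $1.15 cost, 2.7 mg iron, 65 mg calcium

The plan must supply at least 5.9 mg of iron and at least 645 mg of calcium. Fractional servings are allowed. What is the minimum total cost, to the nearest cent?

banana only: max(5.9/0.3, 645/13) = 49.62 servings → $9.92.
cheddar only: max(5.9/0.3, 645/226) = 19.67 servings → $19.67.
tempeh only: max(5.9/2.7, 645/65) = 9.923 servings → $11.41.
banana + cheddar with both tight: 17.84 servings and 1.828 servings → $5.40.
banana + tempeh: the both-tight solution has a negative serving — not a feasible corner.
cheddar + tempeh with both tight: 2.299 servings and 1.93 servings → $4.52.
Cheapest feasible corner: $4.52.

$4.52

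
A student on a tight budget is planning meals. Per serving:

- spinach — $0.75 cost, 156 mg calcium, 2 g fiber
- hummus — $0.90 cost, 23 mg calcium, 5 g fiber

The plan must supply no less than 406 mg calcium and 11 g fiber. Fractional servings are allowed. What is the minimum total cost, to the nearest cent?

$2.92

For a min-cost LP with two ≥-constraints, a basic feasible solution has at most two positive variables.
spinach only: max(406/156, 11/2) = 5.5 servings → $4.12.
hummus only: max(406/23, 11/5) = 17.65 servings → $15.89.
spinach + hummus with both tight: 2.421 servings and 1.232 servings → $2.92.
The minimum over all feasible corners is $2.92.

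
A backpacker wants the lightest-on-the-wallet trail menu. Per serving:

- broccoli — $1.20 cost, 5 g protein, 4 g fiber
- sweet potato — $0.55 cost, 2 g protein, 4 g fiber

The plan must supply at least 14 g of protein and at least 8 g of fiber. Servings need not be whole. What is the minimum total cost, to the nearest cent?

This is a tiny linear program; its minimum lies at a vertex of the feasible set. List the vertices and price them.
broccoli only: max(14/5, 8/4) = 2.8 servings → $3.36.
sweet potato only: max(14/2, 8/4) = 7 servings → $3.85.
broccoli + sweet potato: the both-tight solution has a negative serving — not a feasible corner.
Cheapest feasible corner: $3.36.

$3.36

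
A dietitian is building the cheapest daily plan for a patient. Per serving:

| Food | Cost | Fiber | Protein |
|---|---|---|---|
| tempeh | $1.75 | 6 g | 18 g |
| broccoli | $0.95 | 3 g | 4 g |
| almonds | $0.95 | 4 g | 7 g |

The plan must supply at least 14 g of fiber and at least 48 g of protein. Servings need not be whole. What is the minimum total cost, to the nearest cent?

$4.67

A basic optimal solution has at most two foods positive. Try each food alone and each pair with both targets met exactly.
tempeh only: max(14/6, 48/18) = 2.667 servings → $4.67.
broccoli only: max(14/3, 48/4) = 12 servings → $11.40.
almonds only: max(14/4, 48/7) = 6.857 servings → $6.51.
tempeh + broccoli: intersection lies outside the first quadrant.
tempeh + almonds: the both-tight solution has a negative serving — not a feasible corner.
broccoli + almonds: intersection lies outside the first quadrant.
Cheapest feasible corner: $4.67.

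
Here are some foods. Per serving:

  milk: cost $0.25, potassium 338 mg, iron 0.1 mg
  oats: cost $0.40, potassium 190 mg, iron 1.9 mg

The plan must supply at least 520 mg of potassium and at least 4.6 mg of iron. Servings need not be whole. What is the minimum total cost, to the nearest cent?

$1.01

Minimising a linear cost over {potassium ≥ 520, iron ≥ 4.6, servings ≥ 0} — the optimum is at a vertex, using one or two foods.
milk only: max(520/338, 4.6/0.1) = 46 servings → $11.50.
oats only: max(520/190, 4.6/1.9) = 2.737 servings → $1.09.
milk + oats with both tight: 0.1829 servings and 2.411 servings → $1.01.
So the least-cost plan costs $1.01.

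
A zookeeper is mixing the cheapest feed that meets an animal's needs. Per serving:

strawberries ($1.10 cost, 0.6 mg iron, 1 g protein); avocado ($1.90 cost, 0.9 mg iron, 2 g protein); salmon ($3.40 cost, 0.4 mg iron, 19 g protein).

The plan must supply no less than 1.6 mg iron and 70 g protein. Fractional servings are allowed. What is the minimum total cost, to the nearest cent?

$12.73

strawberries only: max(1.6/0.6, 70/1) = 70 servings → $77.00.
avocado only: max(1.6/0.9, 70/2) = 35 servings → $66.50.
salmon only: max(1.6/0.4, 70/19) = 4 servings → $13.60.
strawberries + avocado: the both-tight solution has a negative serving — not a feasible corner.
strawberries + salmon with both tight: 0.2182 servings and 3.673 servings → $12.73.
avocado + salmon with both tight: 0.1472 servings and 3.669 servings → $12.75.
So the least-cost plan costs $12.73.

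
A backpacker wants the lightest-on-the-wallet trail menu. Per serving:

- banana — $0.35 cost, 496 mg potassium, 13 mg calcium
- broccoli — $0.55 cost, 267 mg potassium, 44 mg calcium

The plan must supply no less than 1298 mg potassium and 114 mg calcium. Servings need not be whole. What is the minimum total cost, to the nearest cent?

$1.70

Minimising a linear cost over {potassium ≥ 1298, calcium ≥ 114, servings ≥ 0} — the optimum is at a vertex, using one or two foods.
banana only: max(1298/496, 114/13) = 8.769 servings → $3.07.
broccoli only: max(1298/267, 114/44) = 4.861 servings → $2.67.
banana + broccoli with both tight: 1.453 servings and 2.161 servings → $1.70.
Cheapest feasible corner: $1.70.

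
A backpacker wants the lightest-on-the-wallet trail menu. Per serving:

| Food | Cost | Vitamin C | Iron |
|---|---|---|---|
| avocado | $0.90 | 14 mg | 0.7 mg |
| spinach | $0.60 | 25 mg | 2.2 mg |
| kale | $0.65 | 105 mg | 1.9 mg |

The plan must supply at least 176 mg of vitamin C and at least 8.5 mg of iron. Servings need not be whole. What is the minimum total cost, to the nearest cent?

$2.44

A basic optimal solution has at most two foods positive. Try each food alone and each pair with both targets met exactly.
avocado only: max(176/14, 8.5/0.7) = 12.57 servings → $11.31.
spinach only: max(176/25, 8.5/2.2) = 7.04 servings → $4.22.
kale only: max(176/105, 8.5/1.9) = 4.474 servings → $2.91.
avocado + spinach: the both-tight solution has a negative serving — not a feasible corner.
avocado + kale with both tight: 11.9 servings and 0.08955 servings → $10.77.
spinach + kale with both tight: 3.041 servings and 0.952 servings → $2.44.
Cheapest feasible corner: $2.44.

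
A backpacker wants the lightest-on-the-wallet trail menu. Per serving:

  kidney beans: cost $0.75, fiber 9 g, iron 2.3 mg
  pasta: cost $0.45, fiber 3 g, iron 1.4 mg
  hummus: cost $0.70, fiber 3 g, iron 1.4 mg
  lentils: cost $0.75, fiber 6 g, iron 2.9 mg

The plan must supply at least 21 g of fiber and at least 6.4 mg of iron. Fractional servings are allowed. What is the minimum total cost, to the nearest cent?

At the optimum either one food covers both requirements or two foods hit both targets exactly; no other combination can be cheaper.
kidney beans only: max(21/9, 6.4/2.3) = 2.783 servings → $2.09.
pasta only: max(21/3, 6.4/1.4) = 7 servings → $3.15.
hummus only: max(21/3, 6.4/1.4) = 7 servings → $4.90.
lentils only: max(21/6, 6.4/2.9) = 3.5 servings → $2.62.
kidney beans + pasta with both tight: 1.789 servings and 1.632 servings → $2.08.
kidney beans + hummus with both tight: 1.789 servings and 1.632 servings → $2.48.
kidney beans + lentils with both tight: 1.829 servings and 0.7561 servings → $1.94.
pasta + hummus (both tight): parallel constraints — no distinct corner.
pasta + lentils: the both-tight solution has a negative serving — not a feasible corner.
hummus + lentils with both targets exact would need a negative amount; discard.
So the least-cost plan costs $1.94.

$1.94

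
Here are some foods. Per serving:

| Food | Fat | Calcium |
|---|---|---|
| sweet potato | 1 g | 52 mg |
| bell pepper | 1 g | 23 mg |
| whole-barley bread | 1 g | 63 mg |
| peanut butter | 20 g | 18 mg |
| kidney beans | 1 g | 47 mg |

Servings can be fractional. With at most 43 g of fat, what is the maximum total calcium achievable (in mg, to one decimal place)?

Calcium per g fat: whole-barley bread 63, sweet potato 52, kidney beans 47, bell pepper 23, peanut butter 0.9.
With no serving limits, spend the whole fat allowance on whole-barley bread: 43 g / 1 g × 63 mg = 2709.0 mg.

2709.0 mg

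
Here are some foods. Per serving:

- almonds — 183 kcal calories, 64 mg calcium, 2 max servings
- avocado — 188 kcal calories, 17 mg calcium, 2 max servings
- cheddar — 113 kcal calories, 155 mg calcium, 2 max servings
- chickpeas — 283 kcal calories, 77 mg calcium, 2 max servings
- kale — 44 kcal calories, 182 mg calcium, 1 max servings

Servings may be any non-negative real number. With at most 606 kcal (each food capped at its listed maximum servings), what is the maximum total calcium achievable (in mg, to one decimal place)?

Calcium per kcal: kale 4.136, cheddar 1.372, almonds 0.3497, chickpeas 0.2721, avocado 0.09043.
Take 1 serving of kale: uses 44 kcal, +182.0 mg calcium (running total 182.0 mg).
Take 2 servings of cheddar: uses 226 kcal, +310.0 mg calcium (running total 492.0 mg).
Take 1.836 servings of almonds: uses 336 kcal, +117.5 mg calcium (running total 609.5 mg).
Filling greedily by calcium-per-kcal is optimal for one linear limit, giving 609.5 mg.

609.5 mg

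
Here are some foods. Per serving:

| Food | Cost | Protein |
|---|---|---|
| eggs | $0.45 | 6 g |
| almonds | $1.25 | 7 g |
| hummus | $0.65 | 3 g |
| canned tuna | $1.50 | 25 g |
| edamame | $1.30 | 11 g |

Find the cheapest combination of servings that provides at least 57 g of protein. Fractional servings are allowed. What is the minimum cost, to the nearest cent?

$3.42

Cost per g of protein: canned tuna $0.0600, eggs $0.0750, edamame $0.1182, almonds $0.1786, hummus $0.2167.
With no serving limits, use only canned tuna: 57 g / 25 g = 2.28 servings × $1.50 = $3.42.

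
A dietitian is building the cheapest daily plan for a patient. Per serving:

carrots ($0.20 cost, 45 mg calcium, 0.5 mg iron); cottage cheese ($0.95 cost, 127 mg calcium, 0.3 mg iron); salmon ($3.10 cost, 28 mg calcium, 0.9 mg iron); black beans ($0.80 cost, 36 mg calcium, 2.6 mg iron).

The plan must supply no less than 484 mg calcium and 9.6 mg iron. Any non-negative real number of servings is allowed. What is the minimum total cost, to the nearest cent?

$3.38

At the optimum either one food covers both requirements or two foods hit both targets exactly; no other combination can be cheaper.
carrots only: max(484/45, 9.6/0.5) = 19.2 servings → $3.84.
cottage cheese only: max(484/127, 9.6/0.3) = 32 servings → $30.40.
salmon only: max(484/28, 9.6/0.9) = 17.29 servings → $53.59.
black beans only: max(484/36, 9.6/2.6) = 13.44 servings → $10.76.
carrots + cottage cheese with both targets exact would need a negative amount; discard.
carrots + salmon with both tight: 6.294 servings and 7.17 servings → $23.49.
carrots + black beans with both tight: 9.22 servings and 1.919 servings → $3.38.
cottage cheese + salmon with both tight: 1.575 servings and 10.14 servings → $32.94.
cottage cheese + black beans with both tight: 2.858 servings and 3.363 servings → $5.41.
salmon + black beans with both targets exact would need a negative amount; discard.
So the least-cost plan costs $3.38.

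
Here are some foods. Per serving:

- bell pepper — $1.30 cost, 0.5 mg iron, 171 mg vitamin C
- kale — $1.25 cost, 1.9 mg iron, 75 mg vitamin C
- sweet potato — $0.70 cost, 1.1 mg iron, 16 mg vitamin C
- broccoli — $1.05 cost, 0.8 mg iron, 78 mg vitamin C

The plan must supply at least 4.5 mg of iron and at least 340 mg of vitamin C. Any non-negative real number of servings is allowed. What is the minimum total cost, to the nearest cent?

Compare the cost at each extreme point of the feasible region.
bell pepper only: max(4.5/0.5, 340/171) = 9 servings → $11.70.
kale only: max(4.5/1.9, 340/75) = 4.533 servings → $5.67.
sweet potato only: max(4.5/1.1, 340/16) = 21.25 servings → $14.88.
broccoli only: max(4.5/0.8, 340/78) = 5.625 servings → $5.91.
bell pepper + kale with both tight: 1.073 servings and 2.086 servings → $4.00.
bell pepper + sweet potato with both tight: 1.677 servings and 3.329 servings → $4.51.
bell pepper + broccoli: the both-tight solution has a negative serving — not a feasible corner.
kale + sweet potato with both targets exact would need a negative amount; discard.
kale + broccoli with both tight: 0.8957 servings and 3.498 servings → $4.79.
sweet potato + broccoli with both tight: 1.082 servings and 4.137 servings → $5.10.
The minimum over all feasible corners is $4.00.

$4.00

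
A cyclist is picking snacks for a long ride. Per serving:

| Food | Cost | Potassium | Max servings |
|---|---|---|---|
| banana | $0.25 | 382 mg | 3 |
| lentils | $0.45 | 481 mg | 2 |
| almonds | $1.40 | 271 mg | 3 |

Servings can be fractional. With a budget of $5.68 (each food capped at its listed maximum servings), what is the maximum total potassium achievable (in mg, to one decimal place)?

Potassium per dollar: banana 1528, lentils 1069, almonds 193.6.
Take 3 servings of banana: spends $0.75, +1146.0 mg potassium (running total 1146.0 mg).
Take 2 servings of lentils: spends $0.90, +962.0 mg potassium (running total 2108.0 mg).
Take 2.879 servings of almonds: spends $4.03, +780.1 mg potassium (running total 2888.1 mg).
Greedy by best ratio exhausts the cost allowance optimally: 2888.1 mg.

2888.1 mg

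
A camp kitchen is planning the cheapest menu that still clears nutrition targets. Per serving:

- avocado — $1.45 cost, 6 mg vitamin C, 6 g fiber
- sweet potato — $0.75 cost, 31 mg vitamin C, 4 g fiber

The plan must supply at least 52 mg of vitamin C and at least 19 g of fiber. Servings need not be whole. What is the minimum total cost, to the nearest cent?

$3.56

For a min-cost LP with two ≥-constraints, a basic feasible solution has at most two positive variables.
avocado only: max(52/6, 19/6) = 8.667 servings → $12.57.
sweet potato only: max(52/31, 19/4) = 4.75 servings → $3.56.
avocado + sweet potato with both tight: 2.352 servings and 1.222 servings → $4.33.
So the least-cost plan costs $3.56.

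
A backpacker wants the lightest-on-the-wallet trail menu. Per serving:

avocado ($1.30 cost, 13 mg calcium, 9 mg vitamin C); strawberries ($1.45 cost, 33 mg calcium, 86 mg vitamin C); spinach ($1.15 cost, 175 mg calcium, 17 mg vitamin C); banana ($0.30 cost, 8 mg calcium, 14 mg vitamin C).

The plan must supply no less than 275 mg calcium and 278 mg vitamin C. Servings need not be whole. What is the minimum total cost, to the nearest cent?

The cheapest plan sits at a corner of the feasible region — with two constraints it uses at most two foods.
avocado only: max(275/13, 278/9) = 30.89 servings → $40.16.
strawberries only: max(275/33, 278/86) = 8.333 servings → $12.08.
spinach only: max(275/175, 278/17) = 16.35 servings → $18.81.
banana only: max(275/8, 278/14) = 34.38 servings → $10.31.
avocado + strawberries with both tight: 17.63 servings and 1.387 servings → $24.93.
avocado + spinach: intersection lies outside the first quadrant.
avocado + banana with both tight: 14.78 servings and 10.35 servings → $22.32.
strawberries + spinach with both tight: 3.035 servings and 0.9991 servings → $5.55.
strawberries + banana: the both-tight solution has a negative serving — not a feasible corner.
spinach + banana with both tight: 0.7027 servings and 19 servings → $6.51.
Cheapest feasible corner: $5.55.

$5.55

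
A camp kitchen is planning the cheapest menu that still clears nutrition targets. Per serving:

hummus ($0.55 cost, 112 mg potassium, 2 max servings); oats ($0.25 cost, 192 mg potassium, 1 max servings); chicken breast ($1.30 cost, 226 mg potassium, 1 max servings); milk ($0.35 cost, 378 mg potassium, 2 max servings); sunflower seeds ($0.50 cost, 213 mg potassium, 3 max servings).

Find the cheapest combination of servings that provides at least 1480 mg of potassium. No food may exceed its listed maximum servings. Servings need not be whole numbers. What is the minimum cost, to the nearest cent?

Cost per mg of potassium: milk $0.0009, oats $0.0013, sunflower seeds $0.0023, hummus $0.0049, chicken breast $0.0058.
Take 2 servings of milk: +756.0 mg potassium for $0.70 (total $0.70, still need 724.0 mg).
Take 1 serving of oats: +192.0 mg potassium for $0.25 (total $0.95, still need 532.0 mg).
Take 2.498 servings of sunflower seeds: +532.0 mg potassium for $1.25 (total $2.20, still need 0.0 mg).
Filling from the cheapest source first is optimal under one linear minimum: $2.20.

$2.20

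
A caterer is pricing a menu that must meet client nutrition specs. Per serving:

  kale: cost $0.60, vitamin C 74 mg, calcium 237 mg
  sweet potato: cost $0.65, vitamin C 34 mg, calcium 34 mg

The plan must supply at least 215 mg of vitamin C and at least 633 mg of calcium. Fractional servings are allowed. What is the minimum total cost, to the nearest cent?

Compare the cost at each extreme point of the feasible region.
kale only: max(215/74, 633/237) = 2.905 servings → $1.74.
sweet potato only: max(215/34, 633/34) = 18.62 servings → $12.10.
kale + sweet potato with both tight: 2.564 servings and 0.7422 servings → $2.02.
So the least-cost plan costs $1.74.

$1.74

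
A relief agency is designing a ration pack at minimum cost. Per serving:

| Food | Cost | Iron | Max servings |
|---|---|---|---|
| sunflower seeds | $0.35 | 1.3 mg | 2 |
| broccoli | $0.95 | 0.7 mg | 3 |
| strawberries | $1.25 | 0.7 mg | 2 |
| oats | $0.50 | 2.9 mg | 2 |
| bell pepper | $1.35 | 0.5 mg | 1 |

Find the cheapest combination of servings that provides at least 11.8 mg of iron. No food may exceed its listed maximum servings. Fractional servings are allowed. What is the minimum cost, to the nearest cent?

$6.87

Cost per mg of iron: oats $0.1724, sunflower seeds $0.2692, broccoli $1.3571, strawberries $1.7857, bell pepper $2.7000.
Take 2 servings of oats: +5.8 mg iron for $1.00 (total $1.00, still need 6.0 mg).
Take 2 servings of sunflower seeds: +2.6 mg iron for $0.70 (total $1.70, still need 3.4 mg).
Take 3 servings of broccoli: +2.1 mg iron for $2.85 (total $4.55, still need 1.3 mg).
Take 1.857 servings of strawberries: +1.3 mg iron for $2.32 (total $6.87, still need 0.0 mg).
Greedy by cheapest-per-mg is optimal for a single linear constraint, so the minimum cost is $6.87.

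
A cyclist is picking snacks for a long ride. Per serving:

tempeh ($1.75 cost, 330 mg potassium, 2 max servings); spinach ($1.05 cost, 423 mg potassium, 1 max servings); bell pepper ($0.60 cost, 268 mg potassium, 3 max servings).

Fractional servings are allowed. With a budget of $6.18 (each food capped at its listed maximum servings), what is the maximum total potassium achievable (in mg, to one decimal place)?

1854.9 mg

Potassium per dollar: bell pepper 446.7, spinach 402.9, tempeh 188.6.
Take 3 servings of bell pepper: spends $1.80, +804.0 mg potassium (running total 804.0 mg).
Take 1 serving of spinach: spends $1.05, +423.0 mg potassium (running total 1227.0 mg).
Take 1.903 servings of tempeh: spends $3.33, +627.9 mg potassium (running total 1854.9 mg).
Greedy by best ratio exhausts the cost allowance optimally: 1854.9 mg.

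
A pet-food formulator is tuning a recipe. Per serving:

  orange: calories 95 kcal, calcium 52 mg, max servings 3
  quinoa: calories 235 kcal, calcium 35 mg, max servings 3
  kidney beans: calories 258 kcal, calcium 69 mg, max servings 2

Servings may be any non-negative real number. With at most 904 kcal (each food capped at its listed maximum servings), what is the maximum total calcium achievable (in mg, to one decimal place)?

Calcium per kcal: orange 0.5474, kidney beans 0.2674, quinoa 0.1489.
Take 3 servings of orange: uses 285 kcal, +156.0 mg calcium (running total 156.0 mg).
Take 2 servings of kidney beans: uses 516 kcal, +138.0 mg calcium (running total 294.0 mg).
Take 0.4383 servings of quinoa: uses 103 kcal, +15.3 mg calcium (running total 309.3 mg).
Filling greedily by calcium-per-kcal is optimal for one linear limit, giving 309.3 mg.

309.3 mg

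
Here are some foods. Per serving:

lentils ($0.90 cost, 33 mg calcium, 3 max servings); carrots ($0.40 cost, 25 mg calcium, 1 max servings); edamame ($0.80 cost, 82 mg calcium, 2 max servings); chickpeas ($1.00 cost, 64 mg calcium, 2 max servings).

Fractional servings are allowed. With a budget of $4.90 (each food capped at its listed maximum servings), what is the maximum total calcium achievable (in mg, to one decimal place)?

Calcium per dollar: edamame 102.5, chickpeas 64, carrots 62.5, lentils 36.67.
Take 2 servings of edamame: spends $1.60, +164.0 mg calcium (running total 164.0 mg).
Take 2 servings of chickpeas: spends $2.00, +128.0 mg calcium (running total 292.0 mg).
Take 1 serving of carrots: spends $0.40, +25.0 mg calcium (running total 317.0 mg).
Take 1 serving of lentils: spends $0.90, +33.0 mg calcium (running total 350.0 mg).
Greedy by best ratio exhausts the cost allowance optimally: 350.0 mg.

350.0 mg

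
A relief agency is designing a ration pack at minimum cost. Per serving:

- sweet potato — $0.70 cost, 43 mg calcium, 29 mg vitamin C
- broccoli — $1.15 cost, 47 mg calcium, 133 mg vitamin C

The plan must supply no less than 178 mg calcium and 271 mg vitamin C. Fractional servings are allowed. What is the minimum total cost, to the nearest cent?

The cheapest plan sits at a corner of the feasible region — with two constraints it uses at most two foods.
sweet potato only: max(178/43, 271/29) = 9.345 servings → $6.54.
broccoli only: max(178/47, 271/133) = 3.787 servings → $4.36.
sweet potato + broccoli with both tight: 2.511 servings and 1.49 servings → $3.47.
Cheapest feasible corner: $3.47.

$3.47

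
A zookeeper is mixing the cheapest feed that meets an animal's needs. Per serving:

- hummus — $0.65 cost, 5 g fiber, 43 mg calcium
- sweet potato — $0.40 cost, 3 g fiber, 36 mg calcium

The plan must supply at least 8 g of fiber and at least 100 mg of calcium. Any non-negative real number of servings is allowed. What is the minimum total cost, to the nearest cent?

$1.11

Check every corner: each single food scaled to meet both minima, and each pair solved so both constraints bind.
hummus only: max(8/5, 100/43) = 2.326 servings → $1.51.
sweet potato only: max(8/3, 100/36) = 2.778 servings → $1.11.
hummus + sweet potato: the both-tight solution has a negative serving — not a feasible corner.
The minimum over all feasible corners is $1.11.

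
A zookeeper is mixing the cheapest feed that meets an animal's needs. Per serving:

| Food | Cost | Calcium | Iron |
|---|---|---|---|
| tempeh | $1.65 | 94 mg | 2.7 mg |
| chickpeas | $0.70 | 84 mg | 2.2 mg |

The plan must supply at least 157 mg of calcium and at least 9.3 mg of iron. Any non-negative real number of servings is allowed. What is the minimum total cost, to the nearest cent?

Minimising a linear cost over {calcium ≥ 157, iron ≥ 9.3, servings ≥ 0} — the optimum is at a vertex, using one or two foods.
tempeh only: max(157/94, 9.3/2.7) = 3.444 servings → $5.68.
chickpeas only: max(157/84, 9.3/2.2) = 4.227 servings → $2.96.
tempeh + chickpeas with both targets exact would need a negative amount; discard.
The minimum over all feasible corners is $2.96.

$2.96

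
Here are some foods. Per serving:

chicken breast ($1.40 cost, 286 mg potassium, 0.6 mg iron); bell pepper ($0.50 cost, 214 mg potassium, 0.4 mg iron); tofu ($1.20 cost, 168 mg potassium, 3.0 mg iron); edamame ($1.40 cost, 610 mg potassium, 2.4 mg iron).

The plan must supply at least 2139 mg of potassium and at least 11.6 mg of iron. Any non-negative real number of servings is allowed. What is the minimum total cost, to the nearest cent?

$6.02

Two binding constraints pin down two serving amounts, so the optimal mix uses at most two foods. The candidates are each food alone (scaled to the tighter of potassium/iron) and each pair with both constraints tight.
chicken breast only: max(2139/286, 11.6/0.6) = 19.33 servings → $27.07.
bell pepper only: max(2139/214, 11.6/0.4) = 29 servings → $14.50.
tofu only: max(2139/168, 11.6/3.0) = 12.73 servings → $15.28.
edamame only: max(2139/610, 11.6/2.4) = 4.833 servings → $6.77.
chicken breast + bell pepper: intersection lies outside the first quadrant.
chicken breast + tofu with both tight: 5.901 servings and 2.686 servings → $11.49.
chicken breast + edamame: the both-tight solution has a negative serving — not a feasible corner.
bell pepper + tofu with both tight: 7.773 servings and 2.83 servings → $7.28.
bell pepper + edamame with both targets exact would need a negative amount; discard.
tofu + edamame with both tight: 1.361 servings and 3.132 servings → $6.02.
Cheapest feasible corner: $6.02.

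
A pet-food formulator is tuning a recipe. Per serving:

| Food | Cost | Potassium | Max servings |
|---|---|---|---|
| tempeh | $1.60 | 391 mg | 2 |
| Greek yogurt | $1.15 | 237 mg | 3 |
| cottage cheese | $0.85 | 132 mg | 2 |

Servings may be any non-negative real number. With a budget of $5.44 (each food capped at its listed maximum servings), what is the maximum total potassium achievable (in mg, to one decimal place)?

1243.6 mg

Potassium per dollar: tempeh 244.4, Greek yogurt 206.1, cottage cheese 155.3.
Take 2 servings of tempeh: spends $3.20, +782.0 mg potassium (running total 782.0 mg).
Take 1.948 servings of Greek yogurt: spends $2.24, +461.6 mg potassium (running total 1243.6 mg).
Greedy by best ratio exhausts the cost allowance optimally: 1243.6 mg.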